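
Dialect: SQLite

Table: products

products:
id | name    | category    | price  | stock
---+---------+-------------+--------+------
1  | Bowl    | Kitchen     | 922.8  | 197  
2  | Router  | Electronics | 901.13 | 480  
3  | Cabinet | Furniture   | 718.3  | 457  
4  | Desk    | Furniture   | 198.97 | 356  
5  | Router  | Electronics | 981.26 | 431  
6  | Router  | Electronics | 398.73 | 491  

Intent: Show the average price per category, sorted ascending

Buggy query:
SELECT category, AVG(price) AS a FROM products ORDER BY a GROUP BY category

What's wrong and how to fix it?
Bug: GROUP BY must precede ORDER BY

Fix: Reorder: SELECT … FROM … GROUP BY … ORDER BY …

Corrected query:
SELECT category, AVG(price) AS a FROM products GROUP BY category ORDER BY a

Result:
category    | a         
------------+-----------
Furniture   | 458.635   
Electronics | 760.373333
Kitchen     | 922.8     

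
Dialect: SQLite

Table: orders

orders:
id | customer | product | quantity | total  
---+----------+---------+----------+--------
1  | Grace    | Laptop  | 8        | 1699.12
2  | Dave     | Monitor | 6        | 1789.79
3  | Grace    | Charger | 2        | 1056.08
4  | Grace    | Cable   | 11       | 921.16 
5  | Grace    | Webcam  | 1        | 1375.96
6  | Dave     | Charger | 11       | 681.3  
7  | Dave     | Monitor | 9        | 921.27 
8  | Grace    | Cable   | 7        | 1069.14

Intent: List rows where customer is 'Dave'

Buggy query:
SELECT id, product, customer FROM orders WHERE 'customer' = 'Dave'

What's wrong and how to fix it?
Bug: Single quotes denote string literals in SQL; the column name is being compared as a constant string

Fix: Remove the quotes around the column name (or use double quotes for an identifier)

Corrected query:
SELECT id, product, customer FROM orders WHERE customer = 'Dave'

Result:
id | product | customer
---+---------+---------
2  | Monitor | Dave    
6  | Charger | Dave    
7  | Monitor | Dave    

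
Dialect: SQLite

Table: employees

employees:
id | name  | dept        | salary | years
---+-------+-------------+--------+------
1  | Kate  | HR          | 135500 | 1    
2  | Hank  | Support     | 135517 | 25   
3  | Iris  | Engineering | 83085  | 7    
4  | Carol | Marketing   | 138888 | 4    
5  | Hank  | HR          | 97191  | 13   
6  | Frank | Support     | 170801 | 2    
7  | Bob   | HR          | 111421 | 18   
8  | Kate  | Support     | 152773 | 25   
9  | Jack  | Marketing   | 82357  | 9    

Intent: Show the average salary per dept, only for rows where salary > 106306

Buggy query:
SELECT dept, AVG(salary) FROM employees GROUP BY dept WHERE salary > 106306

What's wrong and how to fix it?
Bug: WHERE cannot follow GROUP BY

Fix: Move the WHERE clause before GROUP BY

Corrected query:
SELECT dept, AVG(salary) FROM employees WHERE salary > 106306 GROUP BY dept

Result:
dept      | AVG(salary)  
----------+--------------
HR        | 123460.5     
Marketing | 138888       
Support   | 153030.333333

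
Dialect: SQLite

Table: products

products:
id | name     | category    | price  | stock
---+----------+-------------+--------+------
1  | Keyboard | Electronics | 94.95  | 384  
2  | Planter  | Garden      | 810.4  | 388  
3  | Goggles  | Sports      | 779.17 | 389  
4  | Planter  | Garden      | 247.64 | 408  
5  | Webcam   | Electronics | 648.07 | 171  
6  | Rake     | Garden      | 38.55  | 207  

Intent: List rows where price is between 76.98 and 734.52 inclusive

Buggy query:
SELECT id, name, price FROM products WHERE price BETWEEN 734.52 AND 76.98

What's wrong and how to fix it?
Bug: BETWEEN expects the lower bound first; with 734.52 AND 76.98 the range is empty

Fix: Swap the bounds so the smaller value comes first

Corrected query:
SELECT id, name, price FROM products WHERE price BETWEEN 76.98 AND 734.52

Result:
id | name     | price 
---+----------+-------
1  | Keyboard | 94.95 
4  | Planter  | 247.64
5  | Webcam   | 648.07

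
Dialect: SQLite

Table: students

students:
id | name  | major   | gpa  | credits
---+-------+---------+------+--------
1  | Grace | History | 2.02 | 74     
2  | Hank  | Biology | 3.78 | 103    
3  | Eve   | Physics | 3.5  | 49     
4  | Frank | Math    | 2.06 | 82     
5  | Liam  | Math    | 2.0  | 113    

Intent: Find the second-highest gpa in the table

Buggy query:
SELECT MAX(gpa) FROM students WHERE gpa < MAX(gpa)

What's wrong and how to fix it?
Bug: MAX(gpa) on the right of the comparison is an aggregate-in-WHERE error

Fix: Compute the overall MAX in a subquery, then take MAX of rows below it

Corrected query:
SELECT MAX(gpa) FROM students WHERE gpa < (SELECT MAX(gpa) FROM students)

Result:
MAX(gpa)
--------
3.5     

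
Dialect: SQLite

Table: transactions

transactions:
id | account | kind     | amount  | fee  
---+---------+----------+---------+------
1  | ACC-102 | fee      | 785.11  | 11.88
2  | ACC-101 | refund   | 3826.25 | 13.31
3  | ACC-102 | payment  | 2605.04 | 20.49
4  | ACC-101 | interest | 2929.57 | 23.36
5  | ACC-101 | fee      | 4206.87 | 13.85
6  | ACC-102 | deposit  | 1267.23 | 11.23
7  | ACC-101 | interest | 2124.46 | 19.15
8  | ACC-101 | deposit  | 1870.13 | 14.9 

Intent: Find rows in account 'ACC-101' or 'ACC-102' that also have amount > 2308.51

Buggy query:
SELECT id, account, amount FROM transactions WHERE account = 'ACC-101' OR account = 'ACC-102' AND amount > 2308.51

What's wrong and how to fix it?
Bug: Without parentheses, AND is evaluated before OR, so the amount filter only applies to the 'ACC-102' branch

Fix: Add parentheses around the OR so the AND applies to both alternatives

Corrected query:
SELECT id, account, amount FROM transactions WHERE (account = 'ACC-101' OR account = 'ACC-102') AND amount > 2308.51

Result:
id | account | amount 
---+---------+--------
2  | ACC-101 | 3826.25
3  | ACC-102 | 2605.04
4  | ACC-101 | 2929.57
5  | ACC-101 | 4206.87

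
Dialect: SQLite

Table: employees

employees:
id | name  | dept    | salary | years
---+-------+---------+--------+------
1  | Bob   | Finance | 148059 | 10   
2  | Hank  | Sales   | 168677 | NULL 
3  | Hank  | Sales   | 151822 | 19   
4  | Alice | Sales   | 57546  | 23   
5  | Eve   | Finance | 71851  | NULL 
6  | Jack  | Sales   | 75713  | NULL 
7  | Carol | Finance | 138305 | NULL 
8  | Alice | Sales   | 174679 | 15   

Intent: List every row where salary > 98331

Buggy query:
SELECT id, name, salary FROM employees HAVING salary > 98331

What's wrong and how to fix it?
Bug: HAVING filters the output of aggregation, but this query has no GROUP BY and no aggregate functions, so SQLite rejects it (HAVING clause on a non-aggregate query); the condition here is per row

Fix: Use WHERE for row-level filtering

Corrected query:
SELECT id, name, salary FROM employees WHERE salary > 98331

Result:
id | name  | salary
---+-------+-------
1  | Bob   | 148059
2  | Hank  | 168677
3  | Hank  | 151822
7  | Carol | 138305
8  | Alice | 174679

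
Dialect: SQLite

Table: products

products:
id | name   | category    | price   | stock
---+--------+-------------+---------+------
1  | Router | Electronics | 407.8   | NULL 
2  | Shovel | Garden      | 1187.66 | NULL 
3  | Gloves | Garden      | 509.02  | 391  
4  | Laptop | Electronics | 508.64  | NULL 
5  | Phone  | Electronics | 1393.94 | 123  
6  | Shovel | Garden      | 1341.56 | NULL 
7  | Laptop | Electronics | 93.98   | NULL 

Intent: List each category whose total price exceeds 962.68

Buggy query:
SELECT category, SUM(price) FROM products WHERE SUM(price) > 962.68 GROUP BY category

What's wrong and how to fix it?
Bug: Aggregate functions cannot appear in a WHERE clause

Fix: Use HAVING (which filters groups after aggregation) instead of WHERE

Corrected query:
SELECT category, SUM(price) FROM products GROUP BY category HAVING SUM(price) > 962.68

Result:
category    | SUM(price)
------------+-----------
Electronics | 2404.36   
Garden      | 3038.24   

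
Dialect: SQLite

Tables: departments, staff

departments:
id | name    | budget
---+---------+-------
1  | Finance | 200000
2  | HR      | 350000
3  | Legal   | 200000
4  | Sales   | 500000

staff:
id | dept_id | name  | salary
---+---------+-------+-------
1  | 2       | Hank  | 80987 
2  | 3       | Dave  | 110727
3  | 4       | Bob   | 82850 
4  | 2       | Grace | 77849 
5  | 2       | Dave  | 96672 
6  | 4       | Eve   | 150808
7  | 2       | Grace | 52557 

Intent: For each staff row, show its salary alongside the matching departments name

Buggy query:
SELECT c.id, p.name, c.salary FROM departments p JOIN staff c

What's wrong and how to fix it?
Bug: JOIN with no ON clause produces a cartesian product; every staff row pairs with every departments row

Fix: Specify the join condition linking the foreign key to the parent id

Corrected query:
SELECT c.id, p.name, c.salary FROM departments p JOIN staff c ON c.dept_id = p.id

Result:
id | name  | salary
---+-------+-------
1  | HR    | 80987 
2  | Legal | 110727
3  | Sales | 82850 
4  | HR    | 77849 
5  | HR    | 96672 
6  | Sales | 150808
7  | HR    | 52557 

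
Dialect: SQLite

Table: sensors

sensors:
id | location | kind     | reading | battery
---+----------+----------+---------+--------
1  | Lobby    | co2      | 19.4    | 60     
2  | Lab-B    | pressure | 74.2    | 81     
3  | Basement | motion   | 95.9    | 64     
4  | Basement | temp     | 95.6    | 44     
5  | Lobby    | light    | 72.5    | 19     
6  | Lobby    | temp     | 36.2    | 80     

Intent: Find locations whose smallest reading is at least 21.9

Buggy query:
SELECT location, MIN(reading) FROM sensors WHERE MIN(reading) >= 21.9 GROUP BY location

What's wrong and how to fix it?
Bug: Aggregates like MIN are computed per group after WHERE runs

Fix: Replace WHERE with HAVING after the GROUP BY

Corrected query:
SELECT location, MIN(reading) FROM sensors GROUP BY location HAVING MIN(reading) >= 21.9

Result:
location | MIN(reading)
---------+-------------
Basement | 95.6        
Lab-B    | 74.2        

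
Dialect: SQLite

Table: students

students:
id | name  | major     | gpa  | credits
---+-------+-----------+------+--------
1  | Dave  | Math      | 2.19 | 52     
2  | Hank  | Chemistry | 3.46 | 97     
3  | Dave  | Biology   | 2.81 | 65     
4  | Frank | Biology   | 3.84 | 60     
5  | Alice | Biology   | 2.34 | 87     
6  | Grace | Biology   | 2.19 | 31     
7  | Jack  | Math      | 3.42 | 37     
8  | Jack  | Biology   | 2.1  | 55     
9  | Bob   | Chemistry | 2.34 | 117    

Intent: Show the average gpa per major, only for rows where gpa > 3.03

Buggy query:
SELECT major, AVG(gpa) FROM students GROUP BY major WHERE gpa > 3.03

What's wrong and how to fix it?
Bug: WHERE cannot follow GROUP BY

Fix: Place WHERE between FROM and GROUP BY

Corrected query:
SELECT major, AVG(gpa) FROM students WHERE gpa > 3.03 GROUP BY major

Result:
major     | AVG(gpa)
----------+---------
Biology   | 3.84    
Chemistry | 3.46    
Math      | 3.42    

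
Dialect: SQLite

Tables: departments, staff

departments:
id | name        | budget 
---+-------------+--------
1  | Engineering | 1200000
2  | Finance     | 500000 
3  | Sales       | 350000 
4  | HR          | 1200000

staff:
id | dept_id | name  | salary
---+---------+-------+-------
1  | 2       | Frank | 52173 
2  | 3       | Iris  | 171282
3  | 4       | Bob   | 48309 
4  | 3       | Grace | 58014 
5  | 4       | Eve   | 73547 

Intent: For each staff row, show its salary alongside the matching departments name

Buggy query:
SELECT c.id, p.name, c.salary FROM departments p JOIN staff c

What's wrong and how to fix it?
Bug: JOIN with no ON clause produces a cartesian product; every staff row pairs with every departments row

Fix: Add ON c.dept_id = p.id to the JOIN

Corrected query:
SELECT c.id, p.name, c.salary FROM departments p JOIN staff c ON c.dept_id = p.id

Result:
id | name    | salary
---+---------+-------
1  | Finance | 52173 
2  | Sales   | 171282
3  | HR      | 48309 
4  | Sales   | 58014 
5  | HR      | 73547 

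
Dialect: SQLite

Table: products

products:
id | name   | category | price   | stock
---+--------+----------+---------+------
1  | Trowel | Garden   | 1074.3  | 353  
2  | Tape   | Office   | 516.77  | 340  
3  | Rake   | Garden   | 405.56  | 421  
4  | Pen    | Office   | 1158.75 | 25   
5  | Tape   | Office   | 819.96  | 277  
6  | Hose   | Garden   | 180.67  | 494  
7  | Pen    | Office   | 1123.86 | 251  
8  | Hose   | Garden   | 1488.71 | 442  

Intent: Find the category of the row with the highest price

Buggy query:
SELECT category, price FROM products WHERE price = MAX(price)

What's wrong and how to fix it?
Bug: MAX(price) is an aggregate and cannot be used directly in WHERE

Fix: Wrap MAX in a scalar subquery so WHERE compares against a single value

Corrected query:
SELECT category, price FROM products WHERE price = (SELECT MAX(price) FROM products)

Result:
category | price  
---------+--------
Garden   | 1488.71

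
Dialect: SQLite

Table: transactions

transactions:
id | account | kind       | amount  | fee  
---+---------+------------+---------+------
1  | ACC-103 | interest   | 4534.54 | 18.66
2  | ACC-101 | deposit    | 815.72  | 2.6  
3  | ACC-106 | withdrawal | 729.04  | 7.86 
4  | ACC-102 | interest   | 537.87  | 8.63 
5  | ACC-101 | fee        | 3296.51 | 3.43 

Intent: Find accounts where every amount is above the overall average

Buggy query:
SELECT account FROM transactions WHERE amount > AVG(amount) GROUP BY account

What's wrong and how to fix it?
Bug: WHERE evaluates per row before aggregation, so AVG() is unavailable

Fix: Compute the overall average in a scalar subquery and compare each group's MIN against it in HAVING

Corrected query:
SELECT account FROM transactions GROUP BY account HAVING MIN(amount) > (SELECT AVG(amount) FROM transactions)

Result:
account
-------
ACC-103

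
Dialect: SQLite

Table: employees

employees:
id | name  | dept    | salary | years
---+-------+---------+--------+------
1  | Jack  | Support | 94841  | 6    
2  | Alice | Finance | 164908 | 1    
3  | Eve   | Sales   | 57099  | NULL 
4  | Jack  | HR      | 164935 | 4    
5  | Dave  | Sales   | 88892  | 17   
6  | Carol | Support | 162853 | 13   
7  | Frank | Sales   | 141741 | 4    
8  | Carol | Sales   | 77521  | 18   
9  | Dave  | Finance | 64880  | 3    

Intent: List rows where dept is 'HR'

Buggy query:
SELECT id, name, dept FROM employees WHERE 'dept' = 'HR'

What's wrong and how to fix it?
Bug: 'dept' in single quotes is a string literal, not the column; the comparison is literal-vs-literal and never true

Fix: Reference the column as dept without single quotes

Corrected query:
SELECT id, name, dept FROM employees WHERE dept = 'HR'

Result:
id | name | dept
---+------+-----
4  | Jack | HR  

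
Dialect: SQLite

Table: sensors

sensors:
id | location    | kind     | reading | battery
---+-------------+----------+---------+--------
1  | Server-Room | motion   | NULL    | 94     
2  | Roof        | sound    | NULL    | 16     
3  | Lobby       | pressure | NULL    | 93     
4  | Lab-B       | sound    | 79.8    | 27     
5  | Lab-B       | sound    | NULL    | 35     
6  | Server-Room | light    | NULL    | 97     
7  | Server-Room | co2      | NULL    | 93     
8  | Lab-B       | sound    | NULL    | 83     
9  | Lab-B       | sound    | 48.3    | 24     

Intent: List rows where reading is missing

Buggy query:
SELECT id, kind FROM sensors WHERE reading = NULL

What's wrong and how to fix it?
Bug: '= NULL' is always unknown in SQL three-valued logic, so no rows match

Fix: Use IS NULL to test for NULL

Corrected query:
SELECT id, kind FROM sensors WHERE reading IS NULL

Result:
id | kind    
---+---------
1  | motion  
2  | sound   
3  | pressure
5  | sound   
6  | light   
7  | co2     
8  | sound   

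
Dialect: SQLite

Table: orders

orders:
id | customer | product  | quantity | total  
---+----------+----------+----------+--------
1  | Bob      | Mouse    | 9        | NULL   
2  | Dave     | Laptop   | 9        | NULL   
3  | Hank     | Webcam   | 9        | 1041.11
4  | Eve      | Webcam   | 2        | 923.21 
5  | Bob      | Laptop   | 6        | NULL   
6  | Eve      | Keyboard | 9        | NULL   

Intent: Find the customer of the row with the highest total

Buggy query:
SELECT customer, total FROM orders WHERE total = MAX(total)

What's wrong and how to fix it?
Bug: WHERE is evaluated per row; an aggregate over the whole table isn't defined there

Fix: Wrap MAX in a scalar subquery so WHERE compares against a single value

Corrected query:
SELECT customer, total FROM orders WHERE total = (SELECT MAX(total) FROM orders)

Result:
customer | total  
---------+--------
Hank     | 1041.11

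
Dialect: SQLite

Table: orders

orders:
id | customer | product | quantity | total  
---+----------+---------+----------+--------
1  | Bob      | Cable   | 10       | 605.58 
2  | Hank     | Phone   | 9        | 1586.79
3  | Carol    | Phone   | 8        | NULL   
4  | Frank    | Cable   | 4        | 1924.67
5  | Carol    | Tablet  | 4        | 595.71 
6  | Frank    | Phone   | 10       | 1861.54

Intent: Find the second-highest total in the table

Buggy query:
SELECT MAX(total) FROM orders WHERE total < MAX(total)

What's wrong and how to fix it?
Bug: MAX(total) on the right of the comparison is an aggregate-in-WHERE error

Fix: Compute the overall MAX in a subquery, then take MAX of rows below it

Corrected query:
SELECT MAX(total) FROM orders WHERE total < (SELECT MAX(total) FROM orders)

Result:
MAX(total)
----------
1861.54   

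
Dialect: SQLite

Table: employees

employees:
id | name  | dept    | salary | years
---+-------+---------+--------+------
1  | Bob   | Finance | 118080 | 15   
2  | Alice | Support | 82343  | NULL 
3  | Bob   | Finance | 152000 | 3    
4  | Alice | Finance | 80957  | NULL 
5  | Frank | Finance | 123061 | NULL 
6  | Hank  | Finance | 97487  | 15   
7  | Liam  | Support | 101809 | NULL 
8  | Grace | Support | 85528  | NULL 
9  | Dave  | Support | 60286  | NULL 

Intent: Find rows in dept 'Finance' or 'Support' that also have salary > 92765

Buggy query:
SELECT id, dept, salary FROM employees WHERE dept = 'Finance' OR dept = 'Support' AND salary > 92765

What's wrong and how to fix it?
Bug: AND binds tighter than OR, so this parses as dept = 'Finance' OR (dept = 'Support' AND salary > 92765)

Fix: Add parentheses around the OR so the AND applies to both alternatives

Corrected query:
SELECT id, dept, salary FROM employees WHERE (dept = 'Finance' OR dept = 'Support') AND salary > 92765

Result:
id | dept    | salary
---+---------+-------
1  | Finance | 118080
3  | Finance | 152000
5  | Finance | 123061
6  | Finance | 97487 
7  | Support | 101809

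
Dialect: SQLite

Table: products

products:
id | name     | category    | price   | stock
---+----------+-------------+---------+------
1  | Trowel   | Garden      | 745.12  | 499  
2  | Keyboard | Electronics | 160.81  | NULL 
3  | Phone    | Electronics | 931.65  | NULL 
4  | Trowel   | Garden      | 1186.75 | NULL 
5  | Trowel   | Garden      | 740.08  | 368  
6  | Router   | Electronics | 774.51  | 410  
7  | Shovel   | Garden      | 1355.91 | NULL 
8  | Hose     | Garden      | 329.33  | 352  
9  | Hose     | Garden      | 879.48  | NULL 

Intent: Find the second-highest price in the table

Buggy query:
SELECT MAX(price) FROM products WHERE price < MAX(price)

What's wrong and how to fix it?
Bug: The inner MAX is an aggregate inside WHERE, which is not allowed

Fix: Put the inner MAX in a scalar subquery

Corrected query:
SELECT MAX(price) FROM products WHERE price < (SELECT MAX(price) FROM products)

Result:
MAX(price)
----------
1186.75   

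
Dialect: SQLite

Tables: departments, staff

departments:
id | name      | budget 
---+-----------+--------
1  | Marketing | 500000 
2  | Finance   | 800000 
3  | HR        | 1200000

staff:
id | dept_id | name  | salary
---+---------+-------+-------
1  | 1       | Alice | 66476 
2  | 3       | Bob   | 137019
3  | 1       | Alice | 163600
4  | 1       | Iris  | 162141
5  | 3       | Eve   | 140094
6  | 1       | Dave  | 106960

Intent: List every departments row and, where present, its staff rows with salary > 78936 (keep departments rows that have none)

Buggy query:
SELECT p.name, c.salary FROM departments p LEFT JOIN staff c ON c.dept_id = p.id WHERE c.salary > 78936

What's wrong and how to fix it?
Bug: Filtering c.salary in WHERE discards the NULL rows produced by LEFT JOIN, turning it into an inner join

Fix: Put 'c.salary > 78936' in the JOIN's ON clause instead of WHERE

Corrected query:
SELECT p.name, c.salary FROM departments p LEFT JOIN staff c ON c.dept_id = p.id AND c.salary > 78936

Result:
name      | salary
----------+-------
Marketing | 106960
Marketing | 162141
Marketing | 163600
Finance   | NULL  
HR        | 137019
HR        | 140094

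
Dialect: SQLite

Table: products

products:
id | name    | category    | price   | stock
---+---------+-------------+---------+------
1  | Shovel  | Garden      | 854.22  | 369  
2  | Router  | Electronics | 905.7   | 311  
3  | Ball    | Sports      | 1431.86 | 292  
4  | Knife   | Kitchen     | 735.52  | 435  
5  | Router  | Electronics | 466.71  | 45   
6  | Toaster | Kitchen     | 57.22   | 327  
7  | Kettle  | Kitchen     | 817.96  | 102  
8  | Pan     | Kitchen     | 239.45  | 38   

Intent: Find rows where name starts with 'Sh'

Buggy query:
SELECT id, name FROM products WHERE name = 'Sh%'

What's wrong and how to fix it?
Bug: Wildcards only work with LIKE; '=' treats '%' as a literal character

Fix: Use LIKE for wildcard pattern matching

Corrected query:
SELECT id, name FROM products WHERE name LIKE 'Sh%'

Result:
id | name  
---+-------
1  | Shovel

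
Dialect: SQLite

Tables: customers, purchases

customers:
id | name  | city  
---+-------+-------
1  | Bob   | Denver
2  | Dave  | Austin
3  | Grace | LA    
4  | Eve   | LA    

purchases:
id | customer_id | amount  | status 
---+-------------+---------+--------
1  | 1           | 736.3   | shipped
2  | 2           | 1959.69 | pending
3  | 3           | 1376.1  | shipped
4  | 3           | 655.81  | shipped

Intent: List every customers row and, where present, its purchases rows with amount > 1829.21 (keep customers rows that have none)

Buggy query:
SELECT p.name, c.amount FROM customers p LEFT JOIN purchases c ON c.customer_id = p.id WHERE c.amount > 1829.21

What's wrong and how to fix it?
Bug: Filtering c.amount in WHERE discards the NULL rows produced by LEFT JOIN, turning it into an inner join

Fix: Put 'c.amount > 1829.21' in the JOIN's ON clause instead of WHERE

Corrected query:
SELECT p.name, c.amount FROM customers p LEFT JOIN purchases c ON c.customer_id = p.id AND c.amount > 1829.21

Result:
name  | amount 
------+--------
Bob   | NULL   
Dave  | 1959.69
Grace | NULL   
Eve   | NULL   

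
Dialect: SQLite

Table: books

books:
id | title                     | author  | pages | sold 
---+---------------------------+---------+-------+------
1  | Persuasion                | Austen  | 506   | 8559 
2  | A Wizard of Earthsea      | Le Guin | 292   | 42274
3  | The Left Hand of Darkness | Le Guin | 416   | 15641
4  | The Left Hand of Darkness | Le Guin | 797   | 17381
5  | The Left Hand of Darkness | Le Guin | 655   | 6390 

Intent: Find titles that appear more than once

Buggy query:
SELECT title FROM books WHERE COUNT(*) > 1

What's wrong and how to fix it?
Bug: WHERE can't reference COUNT(*); aggregates are computed after WHERE

Fix: GROUP BY title, then filter groups with HAVING COUNT(*) > 1

Corrected query:
SELECT title FROM books GROUP BY title HAVING COUNT(*) > 1

Result:
title                    
-------------------------
The Left Hand of Darkness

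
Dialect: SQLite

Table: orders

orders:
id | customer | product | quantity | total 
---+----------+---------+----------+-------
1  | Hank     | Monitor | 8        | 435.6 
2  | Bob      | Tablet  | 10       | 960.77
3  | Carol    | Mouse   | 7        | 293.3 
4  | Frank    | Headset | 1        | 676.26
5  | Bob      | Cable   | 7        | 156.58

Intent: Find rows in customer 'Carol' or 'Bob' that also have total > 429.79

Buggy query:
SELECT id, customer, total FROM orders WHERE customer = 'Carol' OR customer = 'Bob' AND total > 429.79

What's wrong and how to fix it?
Bug: Without parentheses, AND is evaluated before OR, so the total filter only applies to the 'Bob' branch

Fix: Group the OR with parentheses (or use IN), then AND the threshold

Corrected query:
SELECT id, customer, total FROM orders WHERE (customer = 'Carol' OR customer = 'Bob') AND total > 429.79

Result:
id | customer | total 
---+----------+-------
2  | Bob      | 960.77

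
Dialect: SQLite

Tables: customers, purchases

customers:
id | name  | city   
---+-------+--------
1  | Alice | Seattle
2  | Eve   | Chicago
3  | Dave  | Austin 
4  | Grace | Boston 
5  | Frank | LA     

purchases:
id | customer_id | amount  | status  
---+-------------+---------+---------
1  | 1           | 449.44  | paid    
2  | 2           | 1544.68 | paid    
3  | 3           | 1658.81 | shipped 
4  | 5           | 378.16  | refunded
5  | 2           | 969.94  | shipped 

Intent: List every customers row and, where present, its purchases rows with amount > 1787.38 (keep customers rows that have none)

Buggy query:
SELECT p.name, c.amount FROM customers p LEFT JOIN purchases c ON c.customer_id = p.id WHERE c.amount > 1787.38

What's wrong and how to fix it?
Bug: Filtering c.amount in WHERE discards the NULL rows produced by LEFT JOIN, turning it into an inner join

Fix: Put 'c.amount > 1787.38' in the JOIN's ON clause instead of WHERE

Corrected query:
SELECT p.name, c.amount FROM customers p LEFT JOIN purchases c ON c.customer_id = p.id AND c.amount > 1787.38

Result:
name  | amount
------+-------
Alice | NULL  
Eve   | NULL  
Dave  | NULL  
Grace | NULL  
Frank | NULL  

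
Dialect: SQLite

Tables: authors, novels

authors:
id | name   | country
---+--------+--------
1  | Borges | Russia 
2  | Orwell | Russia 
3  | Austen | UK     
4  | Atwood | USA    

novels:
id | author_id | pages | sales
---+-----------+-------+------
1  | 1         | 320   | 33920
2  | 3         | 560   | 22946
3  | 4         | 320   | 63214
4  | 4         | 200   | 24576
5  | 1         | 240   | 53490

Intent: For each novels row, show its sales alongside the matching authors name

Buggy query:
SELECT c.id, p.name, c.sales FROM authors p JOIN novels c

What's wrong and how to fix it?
Bug: JOIN with no ON clause produces a cartesian product; every novels row pairs with every authors row

Fix: Specify the join condition linking the foreign key to the parent id

Corrected query:
SELECT c.id, p.name, c.sales FROM authors p JOIN novels c ON c.author_id = p.id

Result:
id | name   | sales
---+--------+------
1  | Borges | 33920
2  | Austen | 22946
3  | Atwood | 63214
4  | Atwood | 24576
5  | Borges | 53490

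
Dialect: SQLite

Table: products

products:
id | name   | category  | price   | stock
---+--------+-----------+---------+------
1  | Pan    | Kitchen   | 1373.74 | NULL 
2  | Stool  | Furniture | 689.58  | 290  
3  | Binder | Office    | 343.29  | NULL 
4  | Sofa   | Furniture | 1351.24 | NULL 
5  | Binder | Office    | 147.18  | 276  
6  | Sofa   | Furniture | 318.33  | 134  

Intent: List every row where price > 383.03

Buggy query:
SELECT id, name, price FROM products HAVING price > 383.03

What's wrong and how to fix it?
Bug: This is a non-aggregate query (no GROUP BY, no aggregates), so in SQLite the HAVING clause is invalid here; a row-level condition belongs in WHERE

Fix: Replace HAVING with WHERE since the condition applies to individual rows

Corrected query:
SELECT id, name, price FROM products WHERE price > 383.03

Result:
id | name  | price  
---+-------+--------
1  | Pan   | 1373.74
2  | Stool | 689.58 
4  | Sofa  | 1351.24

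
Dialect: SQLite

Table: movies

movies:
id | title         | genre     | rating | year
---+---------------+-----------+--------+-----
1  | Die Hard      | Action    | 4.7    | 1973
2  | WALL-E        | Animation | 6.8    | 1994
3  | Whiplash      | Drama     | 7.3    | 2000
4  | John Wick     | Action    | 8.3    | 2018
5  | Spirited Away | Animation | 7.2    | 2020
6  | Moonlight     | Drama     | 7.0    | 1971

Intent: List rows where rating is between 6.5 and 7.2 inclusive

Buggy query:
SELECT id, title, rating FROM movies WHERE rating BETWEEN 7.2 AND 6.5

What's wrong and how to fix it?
Bug: BETWEEN expects the lower bound first; with 7.2 AND 6.5 the range is empty

Fix: Write BETWEEN 6.5 AND 7.2

Corrected query:
SELECT id, title, rating FROM movies WHERE rating BETWEEN 6.5 AND 7.2

Result:
id | title         | rating
---+---------------+-------
2  | WALL-E        | 6.8   
5  | Spirited Away | 7.2   
6  | Moonlight     | 7     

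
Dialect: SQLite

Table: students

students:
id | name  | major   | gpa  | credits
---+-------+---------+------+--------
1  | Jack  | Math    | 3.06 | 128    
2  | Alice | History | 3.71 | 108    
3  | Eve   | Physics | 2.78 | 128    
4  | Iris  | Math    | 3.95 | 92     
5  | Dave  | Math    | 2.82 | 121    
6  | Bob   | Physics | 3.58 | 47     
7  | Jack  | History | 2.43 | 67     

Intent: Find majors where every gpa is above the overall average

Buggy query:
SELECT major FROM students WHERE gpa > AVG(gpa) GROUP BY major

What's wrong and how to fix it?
Bug: AVG() is an aggregate; it can't sit directly in WHERE

Fix: Compute the overall average in a scalar subquery and compare each group's MIN against it in HAVING

Corrected query:
SELECT major FROM students GROUP BY major HAVING MIN(gpa) > (SELECT AVG(gpa) FROM students)

Result:
(no rows)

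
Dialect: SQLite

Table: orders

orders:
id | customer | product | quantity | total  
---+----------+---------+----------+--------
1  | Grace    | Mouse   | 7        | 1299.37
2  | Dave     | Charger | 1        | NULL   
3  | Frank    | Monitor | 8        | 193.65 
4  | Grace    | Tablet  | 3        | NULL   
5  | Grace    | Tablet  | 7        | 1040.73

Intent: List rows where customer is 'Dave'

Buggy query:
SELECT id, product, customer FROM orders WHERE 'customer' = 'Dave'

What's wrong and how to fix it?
Bug: 'customer' in single quotes is a string literal, not the column; the comparison is literal-vs-literal and never true

Fix: Reference the column as customer without single quotes

Corrected query:
SELECT id, product, customer FROM orders WHERE customer = 'Dave'

Result:
id | product | customer
---+---------+---------
2  | Charger | Dave    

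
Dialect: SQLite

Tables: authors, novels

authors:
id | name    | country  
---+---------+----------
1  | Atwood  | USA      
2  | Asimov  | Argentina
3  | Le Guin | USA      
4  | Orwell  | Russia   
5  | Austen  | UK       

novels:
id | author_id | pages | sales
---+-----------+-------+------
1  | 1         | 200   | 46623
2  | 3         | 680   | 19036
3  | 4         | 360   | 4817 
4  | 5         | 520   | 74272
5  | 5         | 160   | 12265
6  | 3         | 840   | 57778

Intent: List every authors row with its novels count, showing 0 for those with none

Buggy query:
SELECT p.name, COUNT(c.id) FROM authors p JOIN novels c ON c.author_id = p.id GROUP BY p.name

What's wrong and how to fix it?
Bug: An inner join excludes parents with zero children

Fix: Switch to LEFT JOIN to retain unmatched parent rows

Corrected query:
SELECT p.name, COUNT(c.id) FROM authors p LEFT JOIN novels c ON c.author_id = p.id GROUP BY p.name

Result:
name    | COUNT(c.id)
--------+------------
Asimov  | 0          
Atwood  | 1          
Austen  | 2          
Le Guin | 2          
Orwell  | 1          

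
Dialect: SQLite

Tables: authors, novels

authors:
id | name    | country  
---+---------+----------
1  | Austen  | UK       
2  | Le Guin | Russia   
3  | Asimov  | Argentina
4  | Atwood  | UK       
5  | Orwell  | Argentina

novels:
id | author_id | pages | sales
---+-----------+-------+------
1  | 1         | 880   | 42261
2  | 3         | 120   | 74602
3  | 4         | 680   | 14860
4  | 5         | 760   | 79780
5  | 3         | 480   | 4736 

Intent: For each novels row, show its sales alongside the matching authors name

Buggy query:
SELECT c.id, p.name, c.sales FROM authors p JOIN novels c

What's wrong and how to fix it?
Bug: JOIN with no ON clause produces a cartesian product; every novels row pairs with every authors row

Fix: Add ON c.author_id = p.id to the JOIN

Corrected query:
SELECT c.id, p.name, c.sales FROM authors p JOIN novels c ON c.author_id = p.id

Result:
id | name   | sales
---+--------+------
1  | Austen | 42261
2  | Asimov | 74602
3  | Atwood | 14860
4  | Orwell | 79780
5  | Asimov | 4736 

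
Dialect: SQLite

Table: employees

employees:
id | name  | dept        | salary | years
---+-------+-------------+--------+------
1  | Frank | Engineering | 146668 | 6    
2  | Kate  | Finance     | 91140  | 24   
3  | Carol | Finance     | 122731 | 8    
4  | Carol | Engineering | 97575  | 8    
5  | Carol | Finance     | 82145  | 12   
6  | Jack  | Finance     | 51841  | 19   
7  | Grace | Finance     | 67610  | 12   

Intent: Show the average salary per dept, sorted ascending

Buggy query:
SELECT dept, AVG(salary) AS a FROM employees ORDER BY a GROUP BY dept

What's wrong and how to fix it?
Bug: ORDER BY appears before GROUP BY; SQL clause order requires GROUP BY first

Fix: Move ORDER BY to the end, after GROUP BY

Corrected query:
SELECT dept, AVG(salary) AS a FROM employees GROUP BY dept ORDER BY a

Result:
dept        | a       
------------+---------
Finance     | 83093.4 
Engineering | 122121.5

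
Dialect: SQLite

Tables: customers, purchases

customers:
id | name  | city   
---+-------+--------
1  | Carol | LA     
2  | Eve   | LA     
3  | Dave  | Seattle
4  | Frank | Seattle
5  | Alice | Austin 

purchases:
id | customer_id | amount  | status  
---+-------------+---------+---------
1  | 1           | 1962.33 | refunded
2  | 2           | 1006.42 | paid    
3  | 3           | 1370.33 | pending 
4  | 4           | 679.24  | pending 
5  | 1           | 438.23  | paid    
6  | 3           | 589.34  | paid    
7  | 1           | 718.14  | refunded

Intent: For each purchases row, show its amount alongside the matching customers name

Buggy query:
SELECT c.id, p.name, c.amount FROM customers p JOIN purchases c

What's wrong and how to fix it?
Bug: Missing join condition: each purchases row is matched to all customers rows instead of just its own

Fix: Specify the join condition linking the foreign key to the parent id

Corrected query:
SELECT c.id, p.name, c.amount FROM customers p JOIN purchases c ON c.customer_id = p.id

Result:
id | name  | amount 
---+-------+--------
1  | Carol | 1962.33
2  | Eve   | 1006.42
3  | Dave  | 1370.33
4  | Frank | 679.24 
5  | Carol | 438.23 
6  | Dave  | 589.34 
7  | Carol | 718.14 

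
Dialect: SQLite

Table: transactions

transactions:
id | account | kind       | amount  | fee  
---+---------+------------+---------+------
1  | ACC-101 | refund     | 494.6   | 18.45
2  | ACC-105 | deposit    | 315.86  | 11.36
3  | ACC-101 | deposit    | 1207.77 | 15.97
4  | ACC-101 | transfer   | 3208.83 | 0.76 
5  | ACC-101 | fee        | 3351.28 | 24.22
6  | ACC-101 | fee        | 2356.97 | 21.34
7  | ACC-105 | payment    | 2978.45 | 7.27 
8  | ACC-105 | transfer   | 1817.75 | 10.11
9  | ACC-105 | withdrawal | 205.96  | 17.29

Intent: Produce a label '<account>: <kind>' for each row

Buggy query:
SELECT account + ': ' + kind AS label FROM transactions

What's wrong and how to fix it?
Bug: SQLite uses || for string concatenation; + coerces text to numbers (yielding 0)

Fix: Replace + with || to concatenate text

Corrected query:
SELECT account || ': ' || kind AS label FROM transactions

Result:
label              
-------------------
ACC-101: refund    
ACC-105: deposit   
ACC-101: deposit   
ACC-101: transfer  
ACC-101: fee       
ACC-101: fee       
ACC-105: payment   
ACC-105: transfer  
ACC-105: withdrawal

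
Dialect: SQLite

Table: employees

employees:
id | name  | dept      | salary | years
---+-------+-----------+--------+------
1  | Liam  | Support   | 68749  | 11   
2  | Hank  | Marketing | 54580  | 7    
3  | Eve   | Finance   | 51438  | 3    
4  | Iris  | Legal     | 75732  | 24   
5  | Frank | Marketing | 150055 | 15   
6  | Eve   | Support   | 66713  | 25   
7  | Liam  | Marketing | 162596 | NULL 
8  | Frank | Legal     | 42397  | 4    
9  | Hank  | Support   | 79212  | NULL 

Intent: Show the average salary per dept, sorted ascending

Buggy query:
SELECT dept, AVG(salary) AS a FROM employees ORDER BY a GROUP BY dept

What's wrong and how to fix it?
Bug: GROUP BY must precede ORDER BY

Fix: Reorder: SELECT … FROM … GROUP BY … ORDER BY …

Corrected query:
SELECT dept, AVG(salary) AS a FROM employees GROUP BY dept ORDER BY a

Result:
dept      | a            
----------+--------------
Finance   | 51438        
Legal     | 59064.5      
Support   | 71558        
Marketing | 122410.333333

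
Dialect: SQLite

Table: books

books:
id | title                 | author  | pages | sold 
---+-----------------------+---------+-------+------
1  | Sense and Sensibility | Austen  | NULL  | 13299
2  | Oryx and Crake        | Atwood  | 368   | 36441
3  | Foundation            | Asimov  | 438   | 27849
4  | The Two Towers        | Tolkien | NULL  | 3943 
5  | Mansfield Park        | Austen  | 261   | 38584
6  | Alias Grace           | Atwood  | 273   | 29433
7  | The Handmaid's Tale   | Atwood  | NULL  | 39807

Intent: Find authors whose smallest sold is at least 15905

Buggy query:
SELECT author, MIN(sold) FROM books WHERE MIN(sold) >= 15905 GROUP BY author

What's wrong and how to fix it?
Bug: Aggregates like MIN are computed per group after WHERE runs

Fix: Use HAVING for the per-group MIN condition

Corrected query:
SELECT author, MIN(sold) FROM books GROUP BY author HAVING MIN(sold) >= 15905

Result:
author | MIN(sold)
-------+----------
Asimov | 27849    
Atwood | 29433    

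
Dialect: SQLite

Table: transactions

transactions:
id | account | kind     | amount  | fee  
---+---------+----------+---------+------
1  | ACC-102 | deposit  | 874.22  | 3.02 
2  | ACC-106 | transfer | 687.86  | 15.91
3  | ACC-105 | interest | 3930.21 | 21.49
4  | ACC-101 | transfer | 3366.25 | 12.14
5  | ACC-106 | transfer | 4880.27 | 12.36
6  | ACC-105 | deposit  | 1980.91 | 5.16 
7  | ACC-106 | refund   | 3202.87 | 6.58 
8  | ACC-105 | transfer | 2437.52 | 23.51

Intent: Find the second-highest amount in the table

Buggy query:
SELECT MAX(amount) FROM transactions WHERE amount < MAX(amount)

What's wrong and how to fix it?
Bug: The inner MAX is an aggregate inside WHERE, which is not allowed

Fix: Compute the overall MAX in a subquery, then take MAX of rows below it

Corrected query:
SELECT MAX(amount) FROM transactions WHERE amount < (SELECT MAX(amount) FROM transactions)

Result:
MAX(amount)
-----------
3930.21    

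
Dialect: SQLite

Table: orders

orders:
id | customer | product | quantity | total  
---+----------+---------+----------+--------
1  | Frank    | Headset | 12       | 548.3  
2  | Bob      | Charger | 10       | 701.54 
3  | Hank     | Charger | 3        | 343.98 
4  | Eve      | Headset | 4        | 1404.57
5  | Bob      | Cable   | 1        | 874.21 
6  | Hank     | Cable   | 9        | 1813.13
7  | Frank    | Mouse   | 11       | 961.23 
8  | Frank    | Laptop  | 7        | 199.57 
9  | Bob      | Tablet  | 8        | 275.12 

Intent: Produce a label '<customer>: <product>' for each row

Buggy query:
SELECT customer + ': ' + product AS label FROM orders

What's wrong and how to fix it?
Bug: '+' is numeric addition; on text columns SQLite converts them to 0 instead of concatenating

Fix: Replace + with || to concatenate text

Corrected query:
SELECT customer || ': ' || product AS label FROM orders

Result:
label         
--------------
Frank: Headset
Bob: Charger  
Hank: Charger 
Eve: Headset  
Bob: Cable    
Hank: Cable   
Frank: Mouse  
Frank: Laptop 
Bob: Tablet   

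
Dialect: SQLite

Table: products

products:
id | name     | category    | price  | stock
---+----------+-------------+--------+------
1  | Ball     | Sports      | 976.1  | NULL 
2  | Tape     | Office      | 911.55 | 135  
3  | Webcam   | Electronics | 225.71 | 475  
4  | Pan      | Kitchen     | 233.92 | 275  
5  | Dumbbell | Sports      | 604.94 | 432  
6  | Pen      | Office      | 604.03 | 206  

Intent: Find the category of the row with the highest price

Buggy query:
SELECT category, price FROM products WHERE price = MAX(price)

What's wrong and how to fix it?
Bug: MAX(price) is an aggregate and cannot be used directly in WHERE

Fix: Wrap MAX in a scalar subquery so WHERE compares against a single value

Corrected query:
SELECT category, price FROM products WHERE price = (SELECT MAX(price) FROM products)

Result:
category | price
---------+------
Sports   | 976.1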